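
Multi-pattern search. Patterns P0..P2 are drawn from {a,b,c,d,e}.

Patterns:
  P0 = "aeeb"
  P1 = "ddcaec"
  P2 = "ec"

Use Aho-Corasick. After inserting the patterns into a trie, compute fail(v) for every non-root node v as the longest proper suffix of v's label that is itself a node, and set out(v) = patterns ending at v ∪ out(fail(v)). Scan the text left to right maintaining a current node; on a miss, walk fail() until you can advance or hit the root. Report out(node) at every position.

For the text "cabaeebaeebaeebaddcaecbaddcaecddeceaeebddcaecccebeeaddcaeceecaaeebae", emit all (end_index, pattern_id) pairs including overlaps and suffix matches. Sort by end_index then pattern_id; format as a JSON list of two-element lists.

Build automaton:
Trie nodes:
  n0 'ε': a→1 d→5 e→11
  n1 'a': e→2
  n2 'ae': e→3
  n3 'aee': b→4
  n4 'aeeb': ·  ←P0
  n5 'd': d→6
  n6 'dd': c→7
  n7 'ddc': a→8
  n8 'ddca': e→9
  n9 'ddcae': c→10
  n10 'ddcaec': ·  ←P1
  n11 'e': c→12
  n12 'ec': ·  ←P2

BFS fail/out derivation:
  fail(1) 'a': from fail(0)=0 chase 'a': 0 ⇒ 0;  out=∅∪out(0)=∅
  fail(5) 'd': from fail(0)=0 chase 'd': 0 ⇒ 0;  out=∅∪out(0)=∅
  fail(11) 'e': from fail(0)=0 chase 'e': 0 ⇒ 0;  out=∅∪out(0)=∅
  fail(2) 'ae': from fail(1)=0 chase 'e': 0 ⇒ 11;  out=∅∪out(11)=∅
  fail(6) 'dd': from fail(5)=0 chase 'd': 0 ⇒ 5;  out=∅∪out(5)=∅
  fail(12) 'ec': from fail(11)=0 chase 'c': 0 ⇒ 0;  out={2}∪out(0)={2}
  fail(3) 'aee': from fail(2)=11 chase 'e': 11→0 ⇒ 11;  out=∅∪out(11)=∅
  fail(7) 'ddc': from fail(6)=5 chase 'c': 5→0 ⇒ 0;  out=∅∪out(0)=∅
  fail(4) 'aeeb': from fail(3)=11 chase 'b': 11→0 ⇒ 0;  out={0}∪out(0)={0}
  fail(8) 'ddca': from fail(7)=0 chase 'a': 0 ⇒ 1;  out=∅∪out(1)=∅
  fail(9) 'ddcae': from fail(8)=1 chase 'e': 1 ⇒ 2;  out=∅∪out(2)=∅
  fail(10) 'ddcaec': from fail(9)=2 chase 'c': 2→11 ⇒ 12;  out={1}∪out(12)={1,2}

Text stream:
i=0 'c': node 0→0
i=1 'a': node 0→1
i=2 'b': node 1→0 (fail-walked)
i=3 'a': node 0→1
i=4 'e': node 1→2
i=5 'e': node 2→3
i=6 'b': node 3→4  emit P0@[3:6]
i=7 'a': node 4→1 (fail-walked)
i=8 'e': node 1→2
i=9 'e': node 2→3
i=10 'b': node 3→4  emit P0@[7:10]
i=11 'a': node 4→1 (fail-walked)
i=12 'e': node 1→2
i=13 'e': node 2→3
i=14 'b': node 3→4  emit P0@[11:14]
i=15 'a': node 4→1 (fail-walked)
i=16 'd': node 1→5 (fail-walked)
i=17 'd': node 5→6
i=18 'c': node 6→7
i=19 'a': node 7→8
i=20 'e': node 8→9
i=21 'c': node 9→10  emit P1@[16:21],P2@[20:21]
i=22 'b': node 10→0 (fail-walked)
i=23 'a': node 0→1
i=24 'd': node 1→5 (fail-walked)
i=25 'd': node 5→6
i=26 'c': node 6→7
i=27 'a': node 7→8
i=28 'e': node 8→9
i=29 'c': node 9→10  emit P1@[24:29],P2@[28:29]
i=30 'd': node 10→5 (fail-walked)
i=31 'd': node 5→6
i=32 'e': node 6→11 (fail-walked)
i=33 'c': node 11→12  emit P2@[32:33]
i=34 'e': node 12→11 (fail-walked)
i=35 'a': node 11→1 (fail-walked)
i=36 'e': node 1→2
i=37 'e': node 2→3
i=38 'b': node 3→4  emit P0@[35:38]
i=39 'd': node 4→5 (fail-walked)
i=40 'd': node 5→6
i=41 'c': node 6→7
i=42 'a': node 7→8
i=43 'e': node 8→9
i=44 'c': node 9→10  emit P1@[39:44],P2@[43:44]
i=45 'c': node 10→0 (fail-walked)
i=46 'c': node 0→0
i=47 'e': node 0→11
i=48 'b': node 11→0 (fail-walked)
i=49 'e': node 0→11
i=50 'e': node 11→11 (fail-walked)
i=51 'a': node 11→1 (fail-walked)
i=52 'd': node 1→5 (fail-walked)
i=53 'd': node 5→6
i=54 'c': node 6→7
i=55 'a': node 7→8
i=56 'e': node 8→9
i=57 'c': node 9→10  emit P1@[52:57],P2@[56:57]
i=58 'e': node 10→11 (fail-walked)
i=59 'e': node 11→11 (fail-walked)
i=60 'c': node 11→12  emit P2@[59:60]
i=61 'a': node 12→1 (fail-walked)
i=62 'a': node 1→1 (fail-walked)
i=63 'e': node 1→2
i=64 'e': node 2→3
i=65 'b': node 3→4  emit P0@[62:65]
i=66 'a': node 4→1 (fail-walked)
i=67 'e': node 1→2

Result: [[6,0],[10,0],[14,0],[21,1],[21,2],[29,1],[29,2],[33,2],[38,0],[44,1],[44,2],[57,1],[57,2],[60,2],[65,0]]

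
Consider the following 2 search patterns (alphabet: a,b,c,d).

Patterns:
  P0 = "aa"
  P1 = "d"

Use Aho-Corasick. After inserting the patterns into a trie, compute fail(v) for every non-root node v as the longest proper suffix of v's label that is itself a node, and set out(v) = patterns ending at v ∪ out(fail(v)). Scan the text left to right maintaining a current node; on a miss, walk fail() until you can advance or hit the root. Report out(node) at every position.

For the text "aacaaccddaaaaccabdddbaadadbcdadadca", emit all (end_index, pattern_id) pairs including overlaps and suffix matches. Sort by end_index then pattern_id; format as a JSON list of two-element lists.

Build automaton:
Trie nodes:
  n0 'ε': a→1 d→3
  n1 'a': a→2
  n2 'aa': ·  [P0 ends]
  n3 'd': ·  [P1 ends]

Failure links (BFS by depth):
  n1('a'): parent n0 fail=0; on 'a' 0 → fail=0;  out ∅∪∅=∅
  n3('d'): parent n0 fail=0; on 'd' 0 → fail=0;  out {1}∪∅={1}
  n2('aa'): parent n1 fail=0; on 'a' 0 → fail=1;  out {0}∪∅={0}

Run:
i=0 'a': node 0→1
i=1 'a': node 1→2  → match P0@[0:1]
i=2 'c': node 2→0 (via fail)
i=3 'a': node 0→1
i=4 'a': node 1→2  → match P0@[3:4]
i=5 'c': node 2→0 (via fail)
i=6 'c': node 0→0
i=7 'd': node 0→3  → match P1@[7:7]
i=8 'd': node 3→3 (via fail)  → match P1@[8:8]
i=9 'a': node 3→1 (via fail)
i=10 'a': node 1→2  → match P0@[9:10]
i=11 'a': node 2→2 (via fail)  → match P0@[10:11]
i=12 'a': node 2→2 (via fail)  → match P0@[11:12]
i=13 'c': node 2→0 (via fail)
i=14 'c': node 0→0
i=15 'a': node 0→1
i=16 'b': node 1→0 (via fail)
i=17 'd': node 0→3  → match P1@[17:17]
i=18 'd': node 3→3 (via fail)  → match P1@[18:18]
i=19 'd': node 3→3 (via fail)  → match P1@[19:19]
i=20 'b': node 3→0 (via fail)
i=21 'a': node 0→1
i=22 'a': node 1→2  → match P0@[21:22]
i=23 'd': node 2→3 (via fail)  → match P1@[23:23]
i=24 'a': node 3→1 (via fail)
i=25 'd': node 1→3 (via fail)  → match P1@[25:25]
i=26 'b': node 3→0 (via fail)
i=27 'c': node 0→0
i=28 'd': node 0→3  → match P1@[28:28]
i=29 'a': node 3→1 (via fail)
i=30 'd': node 1→3 (via fail)  → match P1@[30:30]
i=31 'a': node 3→1 (via fail)
i=32 'd': node 1→3 (via fail)  → match P1@[32:32]
i=33 'c': node 3→0 (via fail)
i=34 'a': node 0→1

All matches (sorted): [[1,0],[4,0],[7,1],[8,1],[10,0],[11,0],[12,0],[17,1],[18,1],[19,1],[22,0],[23,1],[25,1],[28,1],[30,1],[32,1]]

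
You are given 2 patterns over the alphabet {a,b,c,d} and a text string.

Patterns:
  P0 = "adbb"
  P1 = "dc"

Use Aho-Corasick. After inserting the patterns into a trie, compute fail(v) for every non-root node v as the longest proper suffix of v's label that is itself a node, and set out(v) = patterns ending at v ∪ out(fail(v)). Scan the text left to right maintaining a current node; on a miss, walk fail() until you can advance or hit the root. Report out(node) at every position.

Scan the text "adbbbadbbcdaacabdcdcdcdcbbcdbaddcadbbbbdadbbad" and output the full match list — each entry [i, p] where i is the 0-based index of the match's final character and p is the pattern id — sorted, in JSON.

Construct AC machine:
Trie nodes:
  n0 'ε': a→1 d→5
  n1 'a': d→2
  n2 'ad': b→3
  n3 'adb': b→4
  n4 'adbb': ·  ←P0
  n5 'd': c→6
  n6 'dc': ·  ←P1

BFS fail/out derivation:
  n1('a'): parent n0 fail=0; on 'a' 0 → fail=0;  out ∅∪∅=∅
  n5('d'): parent n0 fail=0; on 'd' 0 → fail=0;  out ∅∪∅=∅
  n2('ad'): parent n1 fail=0; on 'd' 0 → fail=5;  out ∅∪∅=∅
  n6('dc'): parent n5 fail=0; on 'c' 0 → fail=0;  out {1}∪∅={1}
  n3('adb'): parent n2 fail=5; on 'b' 5→0 → fail=0;  out ∅∪∅=∅
  n4('adbb'): parent n3 fail=0; on 'b' 0 → fail=0;  out {0}∪∅={0}

Scan:
pos 0 'a': at 1
pos 1 'd': at 2
pos 2 'b': at 3
pos 3 'b': at 4  ** P0@[0:3]
pos 4 'b': at 0 (fail-walked)
pos 5 'a': at 1
pos 6 'd': at 2
pos 7 'b': at 3
pos 8 'b': at 4  ** P0@[5:8]
pos 9 'c': at 0 (fail-walked)
pos 10 'd': at 5
pos 11 'a': at 1 (fail-walked)
pos 12 'a': at 1 (fail-walked)
pos 13 'c': at 0 (fail-walked)
pos 14 'a': at 1
pos 15 'b': at 0 (fail-walked)
pos 16 'd': at 5
pos 17 'c': at 6  ** P1@[16:17]
pos 18 'd': at 5 (fail-walked)
pos 19 'c': at 6  ** P1@[18:19]
pos 20 'd': at 5 (fail-walked)
pos 21 'c': at 6  ** P1@[20:21]
pos 22 'd': at 5 (fail-walked)
pos 23 'c': at 6  ** P1@[22:23]
pos 24 'b': at 0 (fail-walked)
pos 25 'b': at 0
pos 26 'c': at 0
pos 27 'd': at 5
pos 28 'b': at 0 (fail-walked)
pos 29 'a': at 1
pos 30 'd': at 2
pos 31 'd': at 5 (fail-walked)
pos 32 'c': at 6  ** P1@[31:32]
pos 33 'a': at 1 (fail-walked)
pos 34 'd': at 2
pos 35 'b': at 3
pos 36 'b': at 4  ** P0@[33:36]
pos 37 'b': at 0 (fail-walked)
pos 38 'b': at 0
pos 39 'd': at 5
pos 40 'a': at 1 (fail-walked)
pos 41 'd': at 2
pos 42 'b': at 3
pos 43 'b': at 4  ** P0@[40:43]
pos 44 'a': at 1 (fail-walked)
pos 45 'd': at 2

Result: [[3,0],[8,0],[17,1],[19,1],[21,1],[23,1],[32,1],[36,0],[43,0]]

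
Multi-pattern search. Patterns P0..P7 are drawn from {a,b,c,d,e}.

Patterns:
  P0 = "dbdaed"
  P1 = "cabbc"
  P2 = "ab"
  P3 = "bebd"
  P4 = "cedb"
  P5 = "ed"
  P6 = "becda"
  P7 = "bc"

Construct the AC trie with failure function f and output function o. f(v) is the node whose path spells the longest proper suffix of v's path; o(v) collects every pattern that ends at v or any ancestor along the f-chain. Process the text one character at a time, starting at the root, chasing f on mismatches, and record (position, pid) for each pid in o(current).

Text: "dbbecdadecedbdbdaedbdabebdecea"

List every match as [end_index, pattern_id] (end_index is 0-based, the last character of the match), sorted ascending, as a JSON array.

Build:
Trie nodes:
  0='ε' goto a→12 b→14 c→7 d→1 e→21
  1='d' goto b→2
  2='db' goto d→3
  3='dbd' goto a→4
  4='dbda' goto e→5
  5='dbdae' goto d→6
  6='dbdaed' goto ·  [P0 ends]
  7='c' goto a→8 e→18
  8='ca' goto b→9
  9='cab' goto b→10
  10='cabb' goto c→11
  11='cabbc' goto ·  [P1 ends]
  12='a' goto b→13
  13='ab' goto ·  [P2 ends]
  14='b' goto c→26 e→15
  15='be' goto b→16 c→23
  16='beb' goto d→17
  17='bebd' goto ·  [P3 ends]
  18='ce' goto d→19
  19='ced' goto b→20
  20='cedb' goto ·  [P4 ends]
  21='e' goto d→22
  22='ed' goto ·  [P5 ends]
  23='bec' goto d→24
  24='becd' goto a→25
  25='becda' goto ·  [P6 ends]
  26='bc' goto ·  [P7 ends]

BFS fail/out derivation:
  n1('d'): parent n0 fail=0; on 'd' 0 → fail=0;  out ∅∪∅=∅
  n7('c'): parent n0 fail=0; on 'c' 0 → fail=0;  out ∅∪∅=∅
  n12('a'): parent n0 fail=0; on 'a' 0 → fail=0;  out ∅∪∅=∅
  n14('b'): parent n0 fail=0; on 'b' 0 → fail=0;  out ∅∪∅=∅
  n21('e'): parent n0 fail=0; on 'e' 0 → fail=0;  out ∅∪∅=∅
  n2('db'): parent n1 fail=0; on 'b' 0 → fail=14;  out ∅∪∅=∅
  n8('ca'): parent n7 fail=0; on 'a' 0 → fail=12;  out ∅∪∅=∅
  n13('ab'): parent n12 fail=0; on 'b' 0 → fail=14;  out {2}∪∅={2}
  n15('be'): parent n14 fail=0; on 'e' 0 → fail=21;  out ∅∪∅=∅
  n18('ce'): parent n7 fail=0; on 'e' 0 → fail=21;  out ∅∪∅=∅
  n22('ed'): parent n21 fail=0; on 'd' 0 → fail=1;  out {5}∪∅={5}
  n26('bc'): parent n14 fail=0; on 'c' 0 → fail=7;  out {7}∪∅={7}
  n3('dbd'): parent n2 fail=14; on 'd' 14→0 → fail=1;  out ∅∪∅=∅
  n9('cab'): parent n8 fail=12; on 'b' 12 → fail=13;  out ∅∪{2}={2}
  n16('beb'): parent n15 fail=21; on 'b' 21→0 → fail=14;  out ∅∪∅=∅
  n19('ced'): parent n18 fail=21; on 'd' 21 → fail=22;  out ∅∪{5}={5}
  n23('bec'): parent n15 fail=21; on 'c' 21→0 → fail=7;  out ∅∪∅=∅
  n4('dbda'): parent n3 fail=1; on 'a' 1→0 → fail=12;  out ∅∪∅=∅
  n10('cabb'): parent n9 fail=13; on 'b' 13→14→0 → fail=14;  out ∅∪∅=∅
  n17('bebd'): parent n16 fail=14; on 'd' 14→0 → fail=1;  out {3}∪∅={3}
  n20('cedb'): parent n19 fail=22; on 'b' 22→1 → fail=2;  out {4}∪∅={4}
  n24('becd'): parent n23 fail=7; on 'd' 7→0 → fail=1;  out ∅∪∅=∅
  n5('dbdae'): parent n4 fail=12; on 'e' 12→0 → fail=21;  out ∅∪∅=∅
  n11('cabbc'): parent n10 fail=14; on 'c' 14 → fail=26;  out {1}∪{7}={1,7}
  n25('becda'): parent n24 fail=1; on 'a' 1→0 → fail=12;  out {6}∪∅={6}
  n6('dbdaed'): parent n5 fail=21; on 'd' 21 → fail=22;  out {0}∪{5}={0,5}

Run:
[0] read 'd'  n0⇒n1
[1] read 'b'  n1⇒n2
[2] read 'b'  n2⇒n14 (fail-walked)
[3] read 'e'  n14⇒n15
[4] read 'c'  n15⇒n23
[5] read 'd'  n23⇒n24
[6] read 'a'  n24⇒n25  emit P6@[2:6]
[7] read 'd'  n25⇒n1 (fail-walked)
[8] read 'e'  n1⇒n21 (fail-walked)
[9] read 'c'  n21⇒n7 (fail-walked)
[10] read 'e'  n7⇒n18
[11] read 'd'  n18⇒n19  emit P5@[10:11]
[12] read 'b'  n19⇒n20  emit P4@[9:12]
[13] read 'd'  n20⇒n3 (fail-walked)
[14] read 'b'  n3⇒n2 (fail-walked)
[15] read 'd'  n2⇒n3
[16] read 'a'  n3⇒n4
[17] read 'e'  n4⇒n5
[18] read 'd'  n5⇒n6  emit P0@[13:18],P5@[17:18]
[19] read 'b'  n6⇒n2 (fail-walked)
[20] read 'd'  n2⇒n3
[21] read 'a'  n3⇒n4
[22] read 'b'  n4⇒n13 (fail-walked)  emit P2@[21:22]
[23] read 'e'  n13⇒n15 (fail-walked)
[24] read 'b'  n15⇒n16
[25] read 'd'  n16⇒n17  emit P3@[22:25]
[26] read 'e'  n17⇒n21 (fail-walked)
[27] read 'c'  n21⇒n7 (fail-walked)
[28] read 'e'  n7⇒n18
[29] read 'a'  n18⇒n12 (fail-walked)

All matches (sorted): [[6,6],[11,5],[12,4],[18,0],[18,5],[22,2],[25,3]]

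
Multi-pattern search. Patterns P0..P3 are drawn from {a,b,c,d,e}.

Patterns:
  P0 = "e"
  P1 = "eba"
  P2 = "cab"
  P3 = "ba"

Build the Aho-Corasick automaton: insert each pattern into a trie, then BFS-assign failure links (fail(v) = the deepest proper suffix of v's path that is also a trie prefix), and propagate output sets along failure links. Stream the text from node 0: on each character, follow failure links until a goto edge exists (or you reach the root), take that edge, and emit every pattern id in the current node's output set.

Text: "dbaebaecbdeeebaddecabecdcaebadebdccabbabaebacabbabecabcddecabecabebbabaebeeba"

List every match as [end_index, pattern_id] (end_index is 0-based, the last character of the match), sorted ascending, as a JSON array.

Construct AC machine:
Trie nodes:
  0='ε' goto b→7 c→4 e→1
  1='e' goto b→2  ←P0
  2='eb' goto a→3
  3='eba' goto ·  ←P1
  4='c' goto a→5
  5='ca' goto b→6
  6='cab' goto ·  ←P2
  7='b' goto a→8
  8='ba' goto ·  ←P3

BFS fail/out derivation:
  n1('e'): parent n0 fail=0; on 'e' 0 → fail=0;  out {0}∪∅={0}
  n4('c'): parent n0 fail=0; on 'c' 0 → fail=0;  out ∅∪∅=∅
  n7('b'): parent n0 fail=0; on 'b' 0 → fail=0;  out ∅∪∅=∅
  n2('eb'): parent n1 fail=0; on 'b' 0 → fail=7;  out ∅∪∅=∅
  n5('ca'): parent n4 fail=0; on 'a' 0 → fail=0;  out ∅∪∅=∅
  n8('ba'): parent n7 fail=0; on 'a' 0 → fail=0;  out {3}∪∅={3}
  n3('eba'): parent n2 fail=7; on 'a' 7 → fail=8;  out {1}∪{3}={1,3}
  n6('cab'): parent n5 fail=0; on 'b' 0 → fail=7;  out {2}∪∅={2}

Scan:
pos 0 'd': at 0
pos 1 'b': at 7
pos 2 'a': at 8  ** P3@[1:2]
pos 3 'e': at 1 (via fail)  ** P0@[3:3]
pos 4 'b': at 2
pos 5 'a': at 3  ** P1@[3:5],P3@[4:5]
pos 6 'e': at 1 (via fail)  ** P0@[6:6]
pos 7 'c': at 4 (via fail)
pos 8 'b': at 7 (via fail)
pos 9 'd': at 0 (via fail)
pos 10 'e': at 1  ** P0@[10:10]
pos 11 'e': at 1 (via fail)  ** P0@[11:11]
pos 12 'e': at 1 (via fail)  ** P0@[12:12]
pos 13 'b': at 2
pos 14 'a': at 3  ** P1@[12:14],P3@[13:14]
pos 15 'd': at 0 (via fail)
pos 16 'd': at 0
pos 17 'e': at 1  ** P0@[17:17]
pos 18 'c': at 4 (via fail)
pos 19 'a': at 5
pos 20 'b': at 6  ** P2@[18:20]
pos 21 'e': at 1 (via fail)  ** P0@[21:21]
pos 22 'c': at 4 (via fail)
pos 23 'd': at 0 (via fail)
pos 24 'c': at 4
pos 25 'a': at 5
pos 26 'e': at 1 (via fail)  ** P0@[26:26]
pos 27 'b': at 2
pos 28 'a': at 3  ** P1@[26:28],P3@[27:28]
pos 29 'd': at 0 (via fail)
pos 30 'e': at 1  ** P0@[30:30]
pos 31 'b': at 2
pos 32 'd': at 0 (via fail)
pos 33 'c': at 4
pos 34 'c': at 4 (via fail)
pos 35 'a': at 5
pos 36 'b': at 6  ** P2@[34:36]
pos 37 'b': at 7 (via fail)
pos 38 'a': at 8  ** P3@[37:38]
pos 39 'b': at 7 (via fail)
pos 40 'a': at 8  ** P3@[39:40]
pos 41 'e': at 1 (via fail)  ** P0@[41:41]
pos 42 'b': at 2
pos 43 'a': at 3  ** P1@[41:43],P3@[42:43]
pos 44 'c': at 4 (via fail)
pos 45 'a': at 5
pos 46 'b': at 6  ** P2@[44:46]
pos 47 'b': at 7 (via fail)
pos 48 'a': at 8  ** P3@[47:48]
pos 49 'b': at 7 (via fail)
pos 50 'e': at 1 (via fail)  ** P0@[50:50]
pos 51 'c': at 4 (via fail)
pos 52 'a': at 5
pos 53 'b': at 6  ** P2@[51:53]
pos 54 'c': at 4 (via fail)
pos 55 'd': at 0 (via fail)
pos 56 'd': at 0
pos 57 'e': at 1  ** P0@[57:57]
pos 58 'c': at 4 (via fail)
pos 59 'a': at 5
pos 60 'b': at 6  ** P2@[58:60]
pos 61 'e': at 1 (via fail)  ** P0@[61:61]
pos 62 'c': at 4 (via fail)
pos 63 'a': at 5
pos 64 'b': at 6  ** P2@[62:64]
pos 65 'e': at 1 (via fail)  ** P0@[65:65]
pos 66 'b': at 2
pos 67 'b': at 7 (via fail)
pos 68 'a': at 8  ** P3@[67:68]
pos 69 'b': at 7 (via fail)
pos 70 'a': at 8  ** P3@[69:70]
pos 71 'e': at 1 (via fail)  ** P0@[71:71]
pos 72 'b': at 2
pos 73 'e': at 1 (via fail)  ** P0@[73:73]
pos 74 'e': at 1 (via fail)  ** P0@[74:74]
pos 75 'b': at 2
pos 76 'a': at 3  ** P1@[74:76],P3@[75:76]

Matches: [[2,3],[3,0],[5,1],[5,3],[6,0],[10,0],[11,0],[12,0],[14,1],[14,3],[17,0],[20,2],[21,0],[26,0],[28,1],[28,3],[30,0],[36,2],[38,3],[40,3],[41,0],[43,1],[43,3],[46,2],[48,3],[50,0],[53,2],[57,0],[60,2],[61,0],[64,2],[65,0],[68,3],[70,3],[71,0],[73,0],[74,0],[76,1],[76,3]]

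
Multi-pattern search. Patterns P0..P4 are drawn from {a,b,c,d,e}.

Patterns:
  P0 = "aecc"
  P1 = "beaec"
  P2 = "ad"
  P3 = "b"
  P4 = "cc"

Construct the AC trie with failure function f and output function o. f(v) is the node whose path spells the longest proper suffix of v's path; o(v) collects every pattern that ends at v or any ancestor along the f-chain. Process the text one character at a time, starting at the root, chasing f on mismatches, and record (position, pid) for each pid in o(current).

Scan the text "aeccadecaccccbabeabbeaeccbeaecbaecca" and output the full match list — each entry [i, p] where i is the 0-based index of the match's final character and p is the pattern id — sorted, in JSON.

Build:
Trie (insert patterns):
  0='ε' goto a→1 b→5 c→11
  1='a' goto d→10 e→2
  2='ae' goto c→3
  3='aec' goto c→4
  4='aecc' goto ·  [P0 ends]
  5='b' goto e→6  [P3 ends]
  6='be' goto a→7
  7='bea' goto e→8
  8='beae' goto c→9
  9='beaec' goto ·  [P1 ends]
  10='ad' goto ·  [P2 ends]
  11='c' goto c→12
  12='cc' goto ·  [P4 ends]

BFS fail/out derivation:
  fail(1) 'a': from fail(0)=0 chase 'a': 0 ⇒ 0;  out=∅∪out(0)=∅
  fail(5) 'b': from fail(0)=0 chase 'b': 0 ⇒ 0;  out={3}∪out(0)={3}
  fail(11) 'c': from fail(0)=0 chase 'c': 0 ⇒ 0;  out=∅∪out(0)=∅
  fail(2) 'ae': from fail(1)=0 chase 'e': 0 ⇒ 0;  out=∅∪out(0)=∅
  fail(6) 'be': from fail(5)=0 chase 'e': 0 ⇒ 0;  out=∅∪out(0)=∅
  fail(10) 'ad': from fail(1)=0 chase 'd': 0 ⇒ 0;  out={2}∪out(0)={2}
  fail(12) 'cc': from fail(11)=0 chase 'c': 0 ⇒ 11;  out={4}∪out(11)={4}
  fail(3) 'aec': from fail(2)=0 chase 'c': 0 ⇒ 11;  out=∅∪out(11)=∅
  fail(7) 'bea': from fail(6)=0 chase 'a': 0 ⇒ 1;  out=∅∪out(1)=∅
  fail(4) 'aecc': from fail(3)=11 chase 'c': 11 ⇒ 12;  out={0}∪out(12)={0,4}
  fail(8) 'beae': from fail(7)=1 chase 'e': 1 ⇒ 2;  out=∅∪out(2)=∅
  fail(9) 'beaec': from fail(8)=2 chase 'c': 2 ⇒ 3;  out={1}∪out(3)={1}

Scan:
i=0 'a': node 0→1
i=1 'e': node 1→2
i=2 'c': node 2→3
i=3 'c': node 3→4  emit P0@[0:3],P4@[2:3]
i=4 'a': node 4→1 ·f
i=5 'd': node 1→10  emit P2@[4:5]
i=6 'e': node 10→0 ·f
i=7 'c': node 0→11
i=8 'a': node 11→1 ·f
i=9 'c': node 1→11 ·f
i=10 'c': node 11→12  emit P4@[9:10]
i=11 'c': node 12→12 ·f  emit P4@[10:11]
i=12 'c': node 12→12 ·f  emit P4@[11:12]
i=13 'b': node 12→5 ·f  emit P3@[13:13]
i=14 'a': node 5→1 ·f
i=15 'b': node 1→5 ·f  emit P3@[15:15]
i=16 'e': node 5→6
i=17 'a': node 6→7
i=18 'b': node 7→5 ·f  emit P3@[18:18]
i=19 'b': node 5→5 ·f  emit P3@[19:19]
i=20 'e': node 5→6
i=21 'a': node 6→7
i=22 'e': node 7→8
i=23 'c': node 8→9  emit P1@[19:23]
i=24 'c': node 9→4 ·f  emit P0@[21:24],P4@[23:24]
i=25 'b': node 4→5 ·f  emit P3@[25:25]
i=26 'e': node 5→6
i=27 'a': node 6→7
i=28 'e': node 7→8
i=29 'c': node 8→9  emit P1@[25:29]
i=30 'b': node 9→5 ·f  emit P3@[30:30]
i=31 'a': node 5→1 ·f
i=32 'e': node 1→2
i=33 'c': node 2→3
i=34 'c': node 3→4  emit P0@[31:34],P4@[33:34]
i=35 'a': node 4→1 ·f

Matches: [[3,0],[3,4],[5,2],[10,4],[11,4],[12,4],[13,3],[15,3],[18,3],[19,3],[23,1],[24,0],[24,4],[25,3],[29,1],[30,3],[34,0],[34,4]]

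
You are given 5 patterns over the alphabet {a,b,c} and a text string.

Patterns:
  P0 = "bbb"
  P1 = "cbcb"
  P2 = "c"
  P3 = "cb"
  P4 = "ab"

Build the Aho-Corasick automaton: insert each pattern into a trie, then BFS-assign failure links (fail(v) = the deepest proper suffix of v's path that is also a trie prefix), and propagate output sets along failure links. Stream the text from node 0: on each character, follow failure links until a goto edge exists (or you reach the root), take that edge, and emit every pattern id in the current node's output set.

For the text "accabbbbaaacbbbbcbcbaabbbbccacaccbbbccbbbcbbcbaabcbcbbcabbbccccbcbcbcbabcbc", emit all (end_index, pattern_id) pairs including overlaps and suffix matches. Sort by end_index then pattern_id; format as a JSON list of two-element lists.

Construct AC machine:
Trie nodes:
  0='ε' goto a→8 b→1 c→4
  1='b' goto b→2
  2='bb' goto b→3
  3='bbb' goto ·  [P0 ends]
  4='c' goto b→5  [P2 ends]
  5='cb' goto c→6  [P3 ends]
  6='cbc' goto b→7
  7='cbcb' goto ·  [P1 ends]
  8='a' goto b→9
  9='ab' goto ·  [P4 ends]

BFS fail/out derivation:
  fail(1) 'b': from fail(0)=0 chase 'b': 0 ⇒ 0;  out=∅∪out(0)=∅
  fail(4) 'c': from fail(0)=0 chase 'c': 0 ⇒ 0;  out={2}∪out(0)={2}
  fail(8) 'a': from fail(0)=0 chase 'a': 0 ⇒ 0;  out=∅∪out(0)=∅
  fail(2) 'bb': from fail(1)=0 chase 'b': 0 ⇒ 1;  out=∅∪out(1)=∅
  fail(5) 'cb': from fail(4)=0 chase 'b': 0 ⇒ 1;  out={3}∪out(1)={3}
  fail(9) 'ab': from fail(8)=0 chase 'b': 0 ⇒ 1;  out={4}∪out(1)={4}
  fail(3) 'bbb': from fail(2)=1 chase 'b': 1 ⇒ 2;  out={0}∪out(2)={0}
  fail(6) 'cbc': from fail(5)=1 chase 'c': 1→0 ⇒ 4;  out=∅∪out(4)={2}
  fail(7) 'cbcb': from fail(6)=4 chase 'b': 4 ⇒ 5;  out={1}∪out(5)={1,3}

Scan:
pos 0 'a': at 8
pos 1 'c': at 4 (fail-walked)  emit P2@[1:1]
pos 2 'c': at 4 (fail-walked)  emit P2@[2:2]
pos 3 'a': at 8 (fail-walked)
pos 4 'b': at 9  emit P4@[3:4]
pos 5 'b': at 2 (fail-walked)
pos 6 'b': at 3  emit P0@[4:6]
pos 7 'b': at 3 (fail-walked)  emit P0@[5:7]
pos 8 'a': at 8 (fail-walked)
pos 9 'a': at 8 (fail-walked)
pos 10 'a': at 8 (fail-walked)
pos 11 'c': at 4 (fail-walked)  emit P2@[11:11]
pos 12 'b': at 5  emit P3@[11:12]
pos 13 'b': at 2 (fail-walked)
pos 14 'b': at 3  emit P0@[12:14]
pos 15 'b': at 3 (fail-walked)  emit P0@[13:15]
pos 16 'c': at 4 (fail-walked)  emit P2@[16:16]
pos 17 'b': at 5  emit P3@[16:17]
pos 18 'c': at 6  emit P2@[18:18]
pos 19 'b': at 7  emit P1@[16:19],P3@[18:19]
pos 20 'a': at 8 (fail-walked)
pos 21 'a': at 8 (fail-walked)
pos 22 'b': at 9  emit P4@[21:22]
pos 23 'b': at 2 (fail-walked)
pos 24 'b': at 3  emit P0@[22:24]
pos 25 'b': at 3 (fail-walked)  emit P0@[23:25]
pos 26 'c': at 4 (fail-walked)  emit P2@[26:26]
pos 27 'c': at 4 (fail-walked)  emit P2@[27:27]
pos 28 'a': at 8 (fail-walked)
pos 29 'c': at 4 (fail-walked)  emit P2@[29:29]
pos 30 'a': at 8 (fail-walked)
pos 31 'c': at 4 (fail-walked)  emit P2@[31:31]
pos 32 'c': at 4 (fail-walked)  emit P2@[32:32]
pos 33 'b': at 5  emit P3@[32:33]
pos 34 'b': at 2 (fail-walked)
pos 35 'b': at 3  emit P0@[33:35]
pos 36 'c': at 4 (fail-walked)  emit P2@[36:36]
pos 37 'c': at 4 (fail-walked)  emit P2@[37:37]
pos 38 'b': at 5  emit P3@[37:38]
pos 39 'b': at 2 (fail-walked)
pos 40 'b': at 3  emit P0@[38:40]
pos 41 'c': at 4 (fail-walked)  emit P2@[41:41]
pos 42 'b': at 5  emit P3@[41:42]
pos 43 'b': at 2 (fail-walked)
pos 44 'c': at 4 (fail-walked)  emit P2@[44:44]
pos 45 'b': at 5  emit P3@[44:45]
pos 46 'a': at 8 (fail-walked)
pos 47 'a': at 8 (fail-walked)
pos 48 'b': at 9  emit P4@[47:48]
pos 49 'c': at 4 (fail-walked)  emit P2@[49:49]
pos 50 'b': at 5  emit P3@[49:50]
pos 51 'c': at 6  emit P2@[51:51]
pos 52 'b': at 7  emit P1@[49:52],P3@[51:52]
pos 53 'b': at 2 (fail-walked)
pos 54 'c': at 4 (fail-walked)  emit P2@[54:54]
pos 55 'a': at 8 (fail-walked)
pos 56 'b': at 9  emit P4@[55:56]
pos 57 'b': at 2 (fail-walked)
pos 58 'b': at 3  emit P0@[56:58]
pos 59 'c': at 4 (fail-walked)  emit P2@[59:59]
pos 60 'c': at 4 (fail-walked)  emit P2@[60:60]
pos 61 'c': at 4 (fail-walked)  emit P2@[61:61]
pos 62 'c': at 4 (fail-walked)  emit P2@[62:62]
pos 63 'b': at 5  emit P3@[62:63]
pos 64 'c': at 6  emit P2@[64:64]
pos 65 'b': at 7  emit P1@[62:65],P3@[64:65]
pos 66 'c': at 6 (fail-walked)  emit P2@[66:66]
pos 67 'b': at 7  emit P1@[64:67],P3@[66:67]
pos 68 'c': at 6 (fail-walked)  emit P2@[68:68]
pos 69 'b': at 7  emit P1@[66:69],P3@[68:69]
pos 70 'a': at 8 (fail-walked)
pos 71 'b': at 9  emit P4@[70:71]
pos 72 'c': at 4 (fail-walked)  emit P2@[72:72]
pos 73 'b': at 5  emit P3@[72:73]
pos 74 'c': at 6  emit P2@[74:74]

Matches: [[1,2],[2,2],[4,4],[6,0],[7,0],[11,2],[12,3],[14,0],[15,0],[16,2],[17,3],[18,2],[19,1],[19,3],[22,4],[24,0],[25,0],[26,2],[27,2],[29,2],[31,2],[32,2],[33,3],[35,0],[36,2],[37,2],[38,3],[40,0],[41,2],[42,3],[44,2],[45,3],[48,4],[49,2],[50,3],[51,2],[52,1],[52,3],[54,2],[56,4],[58,0],[59,2],[60,2],[61,2],[62,2],[63,3],[64,2],[65,1],[65,3],[66,2],[67,1],[67,3],[68,2],[69,1],[69,3],[71,4],[72,2],[73,3],[74,2]]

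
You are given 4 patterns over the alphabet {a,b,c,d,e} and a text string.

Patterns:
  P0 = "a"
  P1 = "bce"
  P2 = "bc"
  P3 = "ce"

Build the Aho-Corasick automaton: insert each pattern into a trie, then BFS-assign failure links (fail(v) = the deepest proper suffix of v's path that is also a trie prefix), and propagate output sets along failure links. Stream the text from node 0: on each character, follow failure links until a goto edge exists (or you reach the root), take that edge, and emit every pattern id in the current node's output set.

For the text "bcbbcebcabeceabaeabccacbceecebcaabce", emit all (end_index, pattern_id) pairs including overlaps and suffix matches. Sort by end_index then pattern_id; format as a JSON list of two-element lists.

Build:
Trie nodes:
  0='ε' goto a→1 b→2 c→5
  1='a' goto ·  [P0 ends]
  2='b' goto c→3
  3='bc' goto e→4  [P2 ends]
  4='bce' goto ·  [P1 ends]
  5='c' goto e→6
  6='ce' goto ·  [P3 ends]

BFS fail/out derivation:
  n1('a'): parent n0 fail=0; on 'a' 0 → fail=0;  out {0}∪∅={0}
  n2('b'): parent n0 fail=0; on 'b' 0 → fail=0;  out ∅∪∅=∅
  n5('c'): parent n0 fail=0; on 'c' 0 → fail=0;  out ∅∪∅=∅
  n3('bc'): parent n2 fail=0; on 'c' 0 → fail=5;  out {2}∪∅={2}
  n6('ce'): parent n5 fail=0; on 'e' 0 → fail=0;  out {3}∪∅={3}
  n4('bce'): parent n3 fail=5; on 'e' 5 → fail=6;  out {1}∪{3}={1,3}

Text stream:
pos 0 'b': at 2
pos 1 'c': at 3  ** P2@[0:1]
pos 2 'b': at 2 ·f
pos 3 'b': at 2 ·f
pos 4 'c': at 3  ** P2@[3:4]
pos 5 'e': at 4  ** P1@[3:5],P3@[4:5]
pos 6 'b': at 2 ·f
pos 7 'c': at 3  ** P2@[6:7]
pos 8 'a': at 1 ·f  ** P0@[8:8]
pos 9 'b': at 2 ·f
pos 10 'e': at 0 ·f
pos 11 'c': at 5
pos 12 'e': at 6  ** P3@[11:12]
pos 13 'a': at 1 ·f  ** P0@[13:13]
pos 14 'b': at 2 ·f
pos 15 'a': at 1 ·f  ** P0@[15:15]
pos 16 'e': at 0 ·f
pos 17 'a': at 1  ** P0@[17:17]
pos 18 'b': at 2 ·f
pos 19 'c': at 3  ** P2@[18:19]
pos 20 'c': at 5 ·f
pos 21 'a': at 1 ·f  ** P0@[21:21]
pos 22 'c': at 5 ·f
pos 23 'b': at 2 ·f
pos 24 'c': at 3  ** P2@[23:24]
pos 25 'e': at 4  ** P1@[23:25],P3@[24:25]
pos 26 'e': at 0 ·f
pos 27 'c': at 5
pos 28 'e': at 6  ** P3@[27:28]
pos 29 'b': at 2 ·f
pos 30 'c': at 3  ** P2@[29:30]
pos 31 'a': at 1 ·f  ** P0@[31:31]
pos 32 'a': at 1 ·f  ** P0@[32:32]
pos 33 'b': at 2 ·f
pos 34 'c': at 3  ** P2@[33:34]
pos 35 'e': at 4  ** P1@[33:35],P3@[34:35]

Result: [[1,2],[4,2],[5,1],[5,3],[7,2],[8,0],[12,3],[13,0],[15,0],[17,0],[19,2],[21,0],[24,2],[25,1],[25,3],[28,3],[30,2],[31,0],[32,0],[34,2],[35,1],[35,3]]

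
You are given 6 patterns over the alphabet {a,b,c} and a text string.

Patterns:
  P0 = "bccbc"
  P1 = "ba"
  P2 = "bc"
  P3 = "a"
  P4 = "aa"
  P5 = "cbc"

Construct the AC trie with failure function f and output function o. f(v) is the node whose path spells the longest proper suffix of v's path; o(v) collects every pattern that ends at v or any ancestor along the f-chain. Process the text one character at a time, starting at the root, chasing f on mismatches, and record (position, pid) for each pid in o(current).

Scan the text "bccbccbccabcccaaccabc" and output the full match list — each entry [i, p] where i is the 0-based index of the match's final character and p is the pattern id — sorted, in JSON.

Construct AC machine:
Trie (insert patterns):
  0='ε' goto a→7 b→1 c→9
  1='b' goto a→6 c→2
  2='bc' goto c→3  [P2 ends]
  3='bcc' goto b→4
  4='bccb' goto c→5
  5='bccbc' goto ·  [P0 ends]
  6='ba' goto ·  [P1 ends]
  7='a' goto a→8  [P3 ends]
  8='aa' goto ·  [P4 ends]
  9='c' goto b→10
  10='cb' goto c→11
  11='cbc' goto ·  [P5 ends]

BFS fail/out derivation:
  n1('b'): parent n0 fail=0; on 'b' 0 → fail=0;  out ∅∪∅=∅
  n7('a'): parent n0 fail=0; on 'a' 0 → fail=0;  out {3}∪∅={3}
  n9('c'): parent n0 fail=0; on 'c' 0 → fail=0;  out ∅∪∅=∅
  n2('bc'): parent n1 fail=0; on 'c' 0 → fail=9;  out {2}∪∅={2}
  n6('ba'): parent n1 fail=0; on 'a' 0 → fail=7;  out {1}∪{3}={1,3}
  n8('aa'): parent n7 fail=0; on 'a' 0 → fail=7;  out {4}∪{3}={3,4}
  n10('cb'): parent n9 fail=0; on 'b' 0 → fail=1;  out ∅∪∅=∅
  n3('bcc'): parent n2 fail=9; on 'c' 9→0 → fail=9;  out ∅∪∅=∅
  n11('cbc'): parent n10 fail=1; on 'c' 1 → fail=2;  out {5}∪{2}={2,5}
  n4('bccb'): parent n3 fail=9; on 'b' 9 → fail=10;  out ∅∪∅=∅
  n5('bccbc'): parent n4 fail=10; on 'c' 10 → fail=11;  out {0}∪{2,5}={0,2,5}

Scan:
[0] read 'b'  n0⇒n1
[1] read 'c'  n1⇒n2  ** P2@[0:1]
[2] read 'c'  n2⇒n3
[3] read 'b'  n3⇒n4
[4] read 'c'  n4⇒n5  ** P0@[0:4],P2@[3:4],P5@[2:4]
[5] read 'c'  n5⇒n3 (fail-walked)
[6] read 'b'  n3⇒n4
[7] read 'c'  n4⇒n5  ** P0@[3:7],P2@[6:7],P5@[5:7]
[8] read 'c'  n5⇒n3 (fail-walked)
[9] read 'a'  n3⇒n7 (fail-walked)  ** P3@[9:9]
[10] read 'b'  n7⇒n1 (fail-walked)
[11] read 'c'  n1⇒n2  ** P2@[10:11]
[12] read 'c'  n2⇒n3
[13] read 'c'  n3⇒n9 (fail-walked)
[14] read 'a'  n9⇒n7 (fail-walked)  ** P3@[14:14]
[15] read 'a'  n7⇒n8  ** P3@[15:15],P4@[14:15]
[16] read 'c'  n8⇒n9 (fail-walked)
[17] read 'c'  n9⇒n9 (fail-walked)
[18] read 'a'  n9⇒n7 (fail-walked)  ** P3@[18:18]
[19] read 'b'  n7⇒n1 (fail-walked)
[20] read 'c'  n1⇒n2  ** P2@[19:20]

Result: [[1,2],[4,0],[4,2],[4,5],[7,0],[7,2],[7,5],[9,3],[11,2],[14,3],[15,3],[15,4],[18,3],[20,2]]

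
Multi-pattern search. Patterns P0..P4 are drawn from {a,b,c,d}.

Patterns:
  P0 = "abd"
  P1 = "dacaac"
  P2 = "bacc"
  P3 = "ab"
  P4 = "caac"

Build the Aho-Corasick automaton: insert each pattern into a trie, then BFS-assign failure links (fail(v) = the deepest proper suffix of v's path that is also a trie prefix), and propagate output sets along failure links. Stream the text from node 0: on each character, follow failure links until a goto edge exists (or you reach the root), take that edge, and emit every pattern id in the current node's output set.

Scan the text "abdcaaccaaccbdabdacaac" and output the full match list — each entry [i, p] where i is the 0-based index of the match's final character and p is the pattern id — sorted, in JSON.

Build automaton:
Trie nodes:
  0='ε' goto a→1 b→10 c→14 d→4
  1='a' goto b→2
  2='ab' goto d→3  ←P3
  3='abd' goto ·  ←P0
  4='d' goto a→5
  5='da' goto c→6
  6='dac' goto a→7
  7='daca' goto a→8
  8='dacaa' goto c→9
  9='dacaac' goto ·  ←P1
  10='b' goto a→11
  11='ba' goto c→12
  12='bac' goto c→13
  13='bacc' goto ·  ←P2
  14='c' goto a→15
  15='ca' goto a→16
  16='caa' goto c→17
  17='caac' goto ·  ←P4

Failure links (BFS by depth):
  fail(1) 'a': from fail(0)=0 chase 'a': 0 ⇒ 0;  out=∅∪out(0)=∅
  fail(4) 'd': from fail(0)=0 chase 'd': 0 ⇒ 0;  out=∅∪out(0)=∅
  fail(10) 'b': from fail(0)=0 chase 'b': 0 ⇒ 0;  out=∅∪out(0)=∅
  fail(14) 'c': from fail(0)=0 chase 'c': 0 ⇒ 0;  out=∅∪out(0)=∅
  fail(2) 'ab': from fail(1)=0 chase 'b': 0 ⇒ 10;  out={3}∪out(10)={3}
  fail(5) 'da': from fail(4)=0 chase 'a': 0 ⇒ 1;  out=∅∪out(1)=∅
  fail(11) 'ba': from fail(10)=0 chase 'a': 0 ⇒ 1;  out=∅∪out(1)=∅
  fail(15) 'ca': from fail(14)=0 chase 'a': 0 ⇒ 1;  out=∅∪out(1)=∅
  fail(3) 'abd': from fail(2)=10 chase 'd': 10→0 ⇒ 4;  out={0}∪out(4)={0}
  fail(6) 'dac': from fail(5)=1 chase 'c': 1→0 ⇒ 14;  out=∅∪out(14)=∅
  fail(12) 'bac': from fail(11)=1 chase 'c': 1→0 ⇒ 14;  out=∅∪out(14)=∅
  fail(16) 'caa': from fail(15)=1 chase 'a': 1→0 ⇒ 1;  out=∅∪out(1)=∅
  fail(7) 'daca': from fail(6)=14 chase 'a': 14 ⇒ 15;  out=∅∪out(15)=∅
  fail(13) 'bacc': from fail(12)=14 chase 'c': 14→0 ⇒ 14;  out={2}∪out(14)={2}
  fail(17) 'caac': from fail(16)=1 chase 'c': 1→0 ⇒ 14;  out={4}∪out(14)={4}
  fail(8) 'dacaa': from fail(7)=15 chase 'a': 15 ⇒ 16;  out=∅∪out(16)=∅
  fail(9) 'dacaac': from fail(8)=16 chase 'c': 16 ⇒ 17;  out={1}∪out(17)={1,4}

Text stream:
i=0 'a': node 0→1
i=1 'b': node 1→2  ** P3@[0:1]
i=2 'd': node 2→3  ** P0@[0:2]
i=3 'c': node 3→14 ·f
i=4 'a': node 14→15
i=5 'a': node 15→16
i=6 'c': node 16→17  ** P4@[3:6]
i=7 'c': node 17→14 ·f
i=8 'a': node 14→15
i=9 'a': node 15→16
i=10 'c': node 16→17  ** P4@[7:10]
i=11 'c': node 17→14 ·f
i=12 'b': node 14→10 ·f
i=13 'd': node 10→4 ·f
i=14 'a': node 4→5
i=15 'b': node 5→2 ·f  ** P3@[14:15]
i=16 'd': node 2→3  ** P0@[14:16]
i=17 'a': node 3→5 ·f
i=18 'c': node 5→6
i=19 'a': node 6→7
i=20 'a': node 7→8
i=21 'c': node 8→9  ** P1@[16:21],P4@[18:21]

Matches: [[1,3],[2,0],[6,4],[10,4],[15,3],[16,0],[21,1],[21,4]]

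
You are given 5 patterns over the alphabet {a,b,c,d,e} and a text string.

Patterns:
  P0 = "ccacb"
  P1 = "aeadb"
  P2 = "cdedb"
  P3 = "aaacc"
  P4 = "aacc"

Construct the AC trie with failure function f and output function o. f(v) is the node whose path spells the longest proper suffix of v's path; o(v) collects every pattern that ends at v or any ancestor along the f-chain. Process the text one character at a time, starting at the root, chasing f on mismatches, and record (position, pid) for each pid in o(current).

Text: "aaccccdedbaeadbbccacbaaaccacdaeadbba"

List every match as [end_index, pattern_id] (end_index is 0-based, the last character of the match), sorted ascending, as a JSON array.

Build automaton:
Trie nodes:
  0='ε' goto a→6 c→1
  1='c' goto c→2 d→11
  2='cc' goto a→3
  3='cca' goto c→4
  4='ccac' goto b→5
  5='ccacb' goto ·  [P0 ends]
  6='a' goto a→15 e→7
  7='ae' goto a→8
  8='aea' goto d→9
  9='aead' goto b→10
  10='aeadb' goto ·  [P1 ends]
  11='cd' goto e→12
  12='cde' goto d→13
  13='cded' goto b→14
  14='cdedb' goto ·  [P2 ends]
  15='aa' goto a→16 c→19
  16='aaa' goto c→17
  17='aaac' goto c→18
  18='aaacc' goto ·  [P3 ends]
  19='aac' goto c→20
  20='aacc' goto ·  [P4 ends]

Failure links (BFS by depth):
  n1('c'): parent n0 fail=0; on 'c' 0 → fail=0;  out ∅∪∅=∅
  n6('a'): parent n0 fail=0; on 'a' 0 → fail=0;  out ∅∪∅=∅
  n2('cc'): parent n1 fail=0; on 'c' 0 → fail=1;  out ∅∪∅=∅
  n7('ae'): parent n6 fail=0; on 'e' 0 → fail=0;  out ∅∪∅=∅
  n11('cd'): parent n1 fail=0; on 'd' 0 → fail=0;  out ∅∪∅=∅
  n15('aa'): parent n6 fail=0; on 'a' 0 → fail=6;  out ∅∪∅=∅
  n3('cca'): parent n2 fail=1; on 'a' 1→0 → fail=6;  out ∅∪∅=∅
  n8('aea'): parent n7 fail=0; on 'a' 0 → fail=6;  out ∅∪∅=∅
  n12('cde'): parent n11 fail=0; on 'e' 0 → fail=0;  out ∅∪∅=∅
  n16('aaa'): parent n15 fail=6; on 'a' 6 → fail=15;  out ∅∪∅=∅
  n19('aac'): parent n15 fail=6; on 'c' 6→0 → fail=1;  out ∅∪∅=∅
  n4('ccac'): parent n3 fail=6; on 'c' 6→0 → fail=1;  out ∅∪∅=∅
  n9('aead'): parent n8 fail=6; on 'd' 6→0 → fail=0;  out ∅∪∅=∅
  n13('cded'): parent n12 fail=0; on 'd' 0 → fail=0;  out ∅∪∅=∅
  n17('aaac'): parent n16 fail=15; on 'c' 15 → fail=19;  out ∅∪∅=∅
  n20('aacc'): parent n19 fail=1; on 'c' 1 → fail=2;  out {4}∪∅={4}
  n5('ccacb'): parent n4 fail=1; on 'b' 1→0 → fail=0;  out {0}∪∅={0}
  n10('aeadb'): parent n9 fail=0; on 'b' 0 → fail=0;  out {1}∪∅={1}
  n14('cdedb'): parent n13 fail=0; on 'b' 0 → fail=0;  out {2}∪∅={2}
  n18('aaacc'): parent n17 fail=19; on 'c' 19 → fail=20;  out {3}∪{4}={3,4}

Scan:
pos 0 'a': at 6
pos 1 'a': at 15
pos 2 'c': at 19
pos 3 'c': at 20  → match P4@[0:3]
pos 4 'c': at 2 (fail-walked)
pos 5 'c': at 2 (fail-walked)
pos 6 'd': at 11 (fail-walked)
pos 7 'e': at 12
pos 8 'd': at 13
pos 9 'b': at 14  → match P2@[5:9]
pos 10 'a': at 6 (fail-walked)
pos 11 'e': at 7
pos 12 'a': at 8
pos 13 'd': at 9
pos 14 'b': at 10  → match P1@[10:14]
pos 15 'b': at 0 (fail-walked)
pos 16 'c': at 1
pos 17 'c': at 2
pos 18 'a': at 3
pos 19 'c': at 4
pos 20 'b': at 5  → match P0@[16:20]
pos 21 'a': at 6 (fail-walked)
pos 22 'a': at 15
pos 23 'a': at 16
pos 24 'c': at 17
pos 25 'c': at 18  → match P3@[21:25],P4@[22:25]
pos 26 'a': at 3 (fail-walked)
pos 27 'c': at 4
pos 28 'd': at 11 (fail-walked)
pos 29 'a': at 6 (fail-walked)
pos 30 'e': at 7
pos 31 'a': at 8
pos 32 'd': at 9
pos 33 'b': at 10  → match P1@[29:33]
pos 34 'b': at 0 (fail-walked)
pos 35 'a': at 6

Result: [[3,4],[9,2],[14,1],[20,0],[25,3],[25,4],[33,1]]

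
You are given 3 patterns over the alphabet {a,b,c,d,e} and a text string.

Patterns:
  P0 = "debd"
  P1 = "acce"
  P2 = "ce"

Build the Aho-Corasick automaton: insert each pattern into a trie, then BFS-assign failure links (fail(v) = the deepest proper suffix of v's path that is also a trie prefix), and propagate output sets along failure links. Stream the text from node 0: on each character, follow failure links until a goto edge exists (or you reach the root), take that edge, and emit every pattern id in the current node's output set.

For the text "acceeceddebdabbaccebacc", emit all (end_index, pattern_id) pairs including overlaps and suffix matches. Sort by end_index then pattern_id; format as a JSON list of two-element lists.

Construct AC machine:
Trie nodes:
  0='ε' goto a→5 c→9 d→1
  1='d' goto e→2
  2='de' goto b→3
  3='deb' goto d→4
  4='debd' goto ·  ←P0
  5='a' goto c→6
  6='ac' goto c→7
  7='acc' goto e→8
  8='acce' goto ·  ←P1
  9='c' goto e→10
  10='ce' goto ·  ←P2

Failure links (BFS by depth):
  fail(1) 'd': from fail(0)=0 chase 'd': 0 ⇒ 0;  out=∅∪out(0)=∅
  fail(5) 'a': from fail(0)=0 chase 'a': 0 ⇒ 0;  out=∅∪out(0)=∅
  fail(9) 'c': from fail(0)=0 chase 'c': 0 ⇒ 0;  out=∅∪out(0)=∅
  fail(2) 'de': from fail(1)=0 chase 'e': 0 ⇒ 0;  out=∅∪out(0)=∅
  fail(6) 'ac': from fail(5)=0 chase 'c': 0 ⇒ 9;  out=∅∪out(9)=∅
  fail(10) 'ce': from fail(9)=0 chase 'e': 0 ⇒ 0;  out={2}∪out(0)={2}
  fail(3) 'deb': from fail(2)=0 chase 'b': 0 ⇒ 0;  out=∅∪out(0)=∅
  fail(7) 'acc': from fail(6)=9 chase 'c': 9→0 ⇒ 9;  out=∅∪out(9)=∅
  fail(4) 'debd': from fail(3)=0 chase 'd': 0 ⇒ 1;  out={0}∪out(1)={0}
  fail(8) 'acce': from fail(7)=9 chase 'e': 9 ⇒ 10;  out={1}∪out(10)={1,2}

Run:
[0] read 'a'  n0⇒n5
[1] read 'c'  n5⇒n6
[2] read 'c'  n6⇒n7
[3] read 'e'  n7⇒n8  emit P1@[0:3],P2@[2:3]
[4] read 'e'  n8⇒n0 (fail-walked)
[5] read 'c'  n0⇒n9
[6] read 'e'  n9⇒n10  emit P2@[5:6]
[7] read 'd'  n10⇒n1 (fail-walked)
[8] read 'd'  n1⇒n1 (fail-walked)
[9] read 'e'  n1⇒n2
[10] read 'b'  n2⇒n3
[11] read 'd'  n3⇒n4  emit P0@[8:11]
[12] read 'a'  n4⇒n5 (fail-walked)
[13] read 'b'  n5⇒n0 (fail-walked)
[14] read 'b'  n0⇒n0
[15] read 'a'  n0⇒n5
[16] read 'c'  n5⇒n6
[17] read 'c'  n6⇒n7
[18] read 'e'  n7⇒n8  emit P1@[15:18],P2@[17:18]
[19] read 'b'  n8⇒n0 (fail-walked)
[20] read 'a'  n0⇒n5
[21] read 'c'  n5⇒n6
[22] read 'c'  n6⇒n7

Matches: [[3,1],[3,2],[6,2],[11,0],[18,1],[18,2]]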